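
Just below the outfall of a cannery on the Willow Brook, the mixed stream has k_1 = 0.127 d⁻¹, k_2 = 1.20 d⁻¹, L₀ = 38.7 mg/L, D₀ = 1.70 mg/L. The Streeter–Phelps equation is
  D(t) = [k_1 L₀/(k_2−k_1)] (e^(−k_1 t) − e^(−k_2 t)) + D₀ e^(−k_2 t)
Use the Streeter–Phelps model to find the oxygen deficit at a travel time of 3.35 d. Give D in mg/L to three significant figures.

k_1 L₀/(k_2−k_1) = 0.127×38.7/(1.20−0.127) = 4.915/1.073 = 4.581 mg/L.
e^(−k_1 t) = e^(−0.127×3.350) = 0.6535; e^(−k_2 t) = e^(−1.20×3.350) = 0.01795.
D = 4.581 × (0.6535 − 0.01795) + 1.70 × 0.01795 = 2.911 + 0.03052 = 2.942 mg/L.

D ≈ 2.94 mg/L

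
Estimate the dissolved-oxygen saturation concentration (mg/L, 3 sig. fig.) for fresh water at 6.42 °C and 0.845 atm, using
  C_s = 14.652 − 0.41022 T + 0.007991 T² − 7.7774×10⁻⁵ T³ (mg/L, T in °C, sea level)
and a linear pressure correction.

C_s ≈ 10.4 mg/L

At sea level: C_s = 14.652 − 0.41022×6.42 + 0.007991×6.42² − 7.7774×10⁻⁵×6.42³ = 12.33 mg/L.
Pressure correction: C_s' = 12.33 × 0.845 = 10.42 mg/L.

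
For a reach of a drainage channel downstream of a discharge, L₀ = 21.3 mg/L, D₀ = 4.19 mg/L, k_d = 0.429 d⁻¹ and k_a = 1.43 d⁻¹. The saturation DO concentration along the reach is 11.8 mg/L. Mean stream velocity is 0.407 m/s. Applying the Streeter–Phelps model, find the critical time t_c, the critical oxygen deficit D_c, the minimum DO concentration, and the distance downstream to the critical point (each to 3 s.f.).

t_c ≈ 0.589 d; D_c ≈ 4.96 mg/L; min DO ≈ 6.84 mg/L; x_c ≈ 20.7 km

At the critical point dD/dt = 0, so k_d L₀ e^(−k_d t) = k_a D. Substituting D(t) from the Streeter–Phelps equation and solving for t gives
t_c = ln[(k_a/k_d)(1 − D₀(k_a−k_d)/(k_d L₀))] / (k_a−k_d).
Here k_a−k_d = 1.001 d⁻¹ and 1 − D₀(k_a−k_d)/(k_d L₀) = 1 − 4.19×1.001/(0.429×21.3) = 0.5410, so
t_c = ln(3.333 × 0.5410) / 1.001 = 0.5896 / 1.001 = 0.5891 d.
D_c = (k_d/k_a) L₀ e^(−k_d t_c) = (0.429/1.43) × 21.3 × e^(−0.429×0.5891) = 0.3000 × 21.3 × 0.7767 = 4.963 mg/L.
Minimum DO = C_s − D_c = 11.8 − 4.963 = 6.837 mg/L.
x_c = v t_c = 0.407 m/s × 0.5891 d × 86400 s/d = 20710 m ≈ 20.7 km.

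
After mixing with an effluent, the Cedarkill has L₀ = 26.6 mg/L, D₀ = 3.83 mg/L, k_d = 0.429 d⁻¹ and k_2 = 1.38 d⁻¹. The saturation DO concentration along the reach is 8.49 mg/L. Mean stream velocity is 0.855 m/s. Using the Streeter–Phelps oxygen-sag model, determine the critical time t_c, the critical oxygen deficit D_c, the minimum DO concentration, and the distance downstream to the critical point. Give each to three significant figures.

t_c ≈ 0.824 d; D_c ≈ 5.81 mg/L; min DO ≈ 2.68 mg/L; x_c ≈ 60.9 km

t_c = [1/(k_2−k_d)] ln[(k_2/k_d)(1 − D₀(k_2−k_d)/(k_d L₀))]
= [1/(1.38−0.429)] ln[(1.38/0.429)(1 − 3.83×0.9510/(0.429×26.6))]
= (1/0.9510) ln[3.217 × 0.6808] = 1.052 × ln(2.190) = 1.052 × 0.7839 = 0.8243 d.
D_c = (k_d/k_2) L₀ e^(−k_d t_c) = (0.429/1.38) × 26.6 × e^(−0.429×0.8243) = 0.3109 × 26.6 × 0.7021 = 5.806 mg/L.
Minimum DO = C_s − D_c = 8.49 − 5.806 = 2.684 mg/L.
x_c = v t_c = 0.855 m/s × 0.8243 d × 86400 s/d = 60890 m ≈ 60.9 km.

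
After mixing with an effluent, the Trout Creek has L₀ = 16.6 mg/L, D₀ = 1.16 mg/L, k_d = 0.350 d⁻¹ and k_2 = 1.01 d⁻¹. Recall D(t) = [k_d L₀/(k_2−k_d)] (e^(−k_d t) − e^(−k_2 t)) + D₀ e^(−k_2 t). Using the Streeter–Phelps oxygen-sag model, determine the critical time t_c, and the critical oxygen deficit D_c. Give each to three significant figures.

t_c = [1/(k_2−k_d)] ln[(k_2/k_d)(1 − D₀(k_2−k_d)/(k_d L₀))]
= [1/(1.01−0.350)] ln[(1.01/0.350)(1 − 1.16×0.6600/(0.350×16.6))]
= (1/0.6600) ln[2.886 × 0.8682] = 1.515 × ln(2.505) = 1.515 × 0.9185 = 1.392 d.
L(t_c) = L₀ e^(−k_d t_c) = 16.6 × 0.6144 = 10.20 mg/L, and at the critical point k_2 D_c = k_d L, so D_c = (0.350/1.01) × 10.20 = 3.534 mg/L.

t_c ≈ 1.39 d; D_c ≈ 3.53 mg/L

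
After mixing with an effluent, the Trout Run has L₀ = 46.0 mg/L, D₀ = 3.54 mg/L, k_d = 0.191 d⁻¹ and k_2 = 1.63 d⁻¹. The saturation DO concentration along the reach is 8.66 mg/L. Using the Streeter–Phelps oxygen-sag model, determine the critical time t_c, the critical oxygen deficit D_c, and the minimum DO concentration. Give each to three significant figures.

With k_2/k_d = 8.534 and 1 − D₀(k_2−k_d)/(k_d L₀) = 0.4202,
t_c = ln(8.534 × 0.4202) / (1.63 − 0.191) = ln(3.586) / 1.439 = 1.277/1.439 = 0.8875 d.
L(t_c) = L₀ e^(−k_d t_c) = 46.0 × 0.8441 = 38.83 mg/L, and at the critical point k_2 D_c = k_d L, so D_c = (0.191/1.63) × 38.83 = 4.550 mg/L.
Minimum DO = C_s − D_c = 8.66 − 4.550 = 4.110 mg/L.

t_c ≈ 0.887 d; D_c ≈ 4.55 mg/L; min DO ≈ 4.11 mg/L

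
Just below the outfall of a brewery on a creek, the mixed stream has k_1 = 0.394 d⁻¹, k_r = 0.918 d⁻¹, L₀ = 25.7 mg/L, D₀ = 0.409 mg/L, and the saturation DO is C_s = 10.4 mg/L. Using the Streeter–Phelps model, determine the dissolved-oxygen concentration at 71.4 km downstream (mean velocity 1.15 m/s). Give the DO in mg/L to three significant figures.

Travel time t = x/v = 71.4 km / (1.15 m/s) = 71400 m / 1.15 m/s = 62090 s = 0.7186 d.
k_1 L₀/(k_r−k_1) = 0.394×25.7/(0.918−0.394) = 10.13/0.5240 = 19.32 mg/L.
e^(−k_1 t) = e^(−0.394×0.7186) = 0.7534; e^(−k_r t) = e^(−0.918×0.7186) = 0.5170.
D = 19.32 × (0.7534 − 0.5170) + 0.409 × 0.5170 = 4.568 + 0.2115 = 4.780 mg/L.
DO = C_s − D = 10.4 − 4.780 = 5.620 mg/L.

DO ≈ 5.62 mg/L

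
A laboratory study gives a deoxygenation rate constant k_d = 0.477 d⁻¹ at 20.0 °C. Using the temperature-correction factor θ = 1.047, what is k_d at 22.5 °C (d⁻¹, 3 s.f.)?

k_d(T₂) = k_d(T₁) · θ^(T₂−T₁) = 0.477 × 1.047^(22.5−20.0)
= 0.477 × 1.047^2.50 = 0.477 × 1.122 = 0.5350 d⁻¹.

k_d ≈ 0.535 d⁻¹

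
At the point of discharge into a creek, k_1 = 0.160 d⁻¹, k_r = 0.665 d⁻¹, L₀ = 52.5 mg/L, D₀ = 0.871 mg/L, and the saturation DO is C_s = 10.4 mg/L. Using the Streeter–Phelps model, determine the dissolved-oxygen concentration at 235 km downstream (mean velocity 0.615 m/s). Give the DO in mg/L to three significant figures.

Travel time t = x/v = 235 km / (0.615 m/s) = 235000 m / 0.615 m/s = 382100 s = 4.423 d.
k_1 L₀/(k_r−k_1) = 0.160×52.5/(0.665−0.160) = 8.400/0.5050 = 16.63 mg/L.
e^(−k_1 t) = e^(−0.160×4.423) = 0.4928; e^(−k_r t) = e^(−0.665×4.423) = 0.05281.
D = 16.63 × (0.4928 − 0.05281) + 0.871 × 0.05281 = 7.319 + 0.04600 = 7.365 mg/L.
DO = C_s − D = 10.4 − 7.365 = 3.035 mg/L.

DO ≈ 3.04 mg/L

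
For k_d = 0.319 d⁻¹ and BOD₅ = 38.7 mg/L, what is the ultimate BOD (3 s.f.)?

BOD₅ = L₀(1 − e^(−5k_d)) ⇒ L₀ = BOD₅ / (1 − e^(−5×0.319))
= 38.7 / (1 − 0.2029) = 38.7 / 0.7971 = 48.55 mg/L.

L₀ ≈ 48.6 mg/L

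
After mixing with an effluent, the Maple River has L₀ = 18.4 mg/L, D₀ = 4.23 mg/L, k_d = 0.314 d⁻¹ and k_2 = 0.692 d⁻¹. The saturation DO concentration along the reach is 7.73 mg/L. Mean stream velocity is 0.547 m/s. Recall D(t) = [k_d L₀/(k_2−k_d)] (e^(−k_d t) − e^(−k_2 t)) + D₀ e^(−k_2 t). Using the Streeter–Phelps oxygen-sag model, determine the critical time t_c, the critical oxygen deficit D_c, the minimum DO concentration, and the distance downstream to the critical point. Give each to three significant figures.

At the critical point dD/dt = 0, so k_d L₀ e^(−k_d t) = k_2 D. Substituting D(t) from the Streeter–Phelps equation and solving for t gives
t_c = ln[(k_2/k_d)(1 − D₀(k_2−k_d)/(k_d L₀))] / (k_2−k_d).
Here k_2−k_d = 0.3780 d⁻¹ and 1 − D₀(k_2−k_d)/(k_d L₀) = 1 − 4.23×0.3780/(0.314×18.4) = 0.7233, so
t_c = ln(2.204 × 0.7233) / 0.3780 = 0.4662 / 0.3780 = 1.233 d.
D_c = (k_d/k_2) L₀ e^(−k_d t_c) = (0.314/0.692) × 18.4 × e^(−0.314×1.233) = 0.4538 × 18.4 × 0.6789 = 5.668 mg/L.
Minimum DO = C_s − D_c = 7.73 − 5.668 = 2.062 mg/L.
x_c = v t_c = 0.547 m/s × 1.233 d × 86400 s/d = 58290 m ≈ 58.3 km.

t_c ≈ 1.23 d; D_c ≈ 5.67 mg/L; min DO ≈ 2.06 mg/L; x_c ≈ 58.3 km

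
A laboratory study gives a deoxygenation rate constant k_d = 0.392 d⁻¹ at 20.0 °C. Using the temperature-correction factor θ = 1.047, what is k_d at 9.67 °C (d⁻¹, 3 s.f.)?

k_d(T₂) = k_d(T₁) · θ^(T₂−T₁) = 0.392 × 1.047^(9.67−20.0)
= 0.392 × 1.047^-10.3 = 0.392 × 0.6222 = 0.2439 d⁻¹.

k_d ≈ 0.244 d⁻¹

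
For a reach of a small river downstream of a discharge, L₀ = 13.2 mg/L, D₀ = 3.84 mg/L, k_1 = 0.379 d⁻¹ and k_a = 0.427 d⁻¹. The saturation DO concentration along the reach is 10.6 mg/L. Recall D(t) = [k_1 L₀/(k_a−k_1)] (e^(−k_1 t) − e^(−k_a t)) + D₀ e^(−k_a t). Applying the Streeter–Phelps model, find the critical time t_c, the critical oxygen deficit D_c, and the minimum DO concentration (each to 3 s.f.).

At the critical point dD/dt = 0, so k_1 L₀ e^(−k_1 t) = k_a D. Substituting D(t) from the Streeter–Phelps equation and solving for t gives
t_c = ln[(k_a/k_1)(1 − D₀(k_a−k_1)/(k_1 L₀))] / (k_a−k_1).
Here k_a−k_1 = 0.04800 d⁻¹ and 1 − D₀(k_a−k_1)/(k_1 L₀) = 1 − 3.84×0.04800/(0.379×13.2) = 0.9632, so
t_c = ln(1.127 × 0.9632) / 0.04800 = 0.08171 / 0.04800 = 1.702 d.
D_c = (k_1/k_a) L₀ e^(−k_1 t_c) = (0.379/0.427) × 13.2 × e^(−0.379×1.702) = 0.8876 × 13.2 × 0.5246 = 6.146 mg/L.
Minimum DO = C_s − D_c = 10.6 − 6.146 = 4.454 mg/L.

t_c ≈ 1.70 d; D_c ≈ 6.15 mg/L; min DO ≈ 4.45 mg/L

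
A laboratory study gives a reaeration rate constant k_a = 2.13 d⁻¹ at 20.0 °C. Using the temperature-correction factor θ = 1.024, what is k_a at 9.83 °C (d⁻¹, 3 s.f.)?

k_a(T₂) = k_a(T₁) · θ^(T₂−T₁) = 2.13 × 1.024^(9.83−20.0)
= 2.13 × 1.024^-10.2 = 2.13 × 0.7857 = 1.674 d⁻¹.

k_a ≈ 1.67 d⁻¹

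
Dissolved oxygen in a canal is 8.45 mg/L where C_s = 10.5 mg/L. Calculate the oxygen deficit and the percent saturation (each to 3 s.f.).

D ≈ 2.05 mg/L; 80.5 % saturation

D = C_s − C = 10.5 − 8.45 = 2.05 mg/L.
% saturation = 8.45/10.5 × 100 = 80.5 %.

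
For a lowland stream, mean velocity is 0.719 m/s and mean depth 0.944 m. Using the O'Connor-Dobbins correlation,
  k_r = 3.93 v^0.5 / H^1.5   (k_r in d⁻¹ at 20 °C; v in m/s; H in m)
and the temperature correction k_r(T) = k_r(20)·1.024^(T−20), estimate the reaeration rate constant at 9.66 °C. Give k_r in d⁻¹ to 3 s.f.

k_r(20) = 3.93 × 0.719^0.5 / 0.944^1.5 = 3.93 × 0.8479 / 0.9172 = 3.633 d⁻¹.
k_r(9.66) = 3.633 × 1.024^(9.66−20) = 3.633 × 0.7825 = 2.843 d⁻¹.

k_r ≈ 2.84 d⁻¹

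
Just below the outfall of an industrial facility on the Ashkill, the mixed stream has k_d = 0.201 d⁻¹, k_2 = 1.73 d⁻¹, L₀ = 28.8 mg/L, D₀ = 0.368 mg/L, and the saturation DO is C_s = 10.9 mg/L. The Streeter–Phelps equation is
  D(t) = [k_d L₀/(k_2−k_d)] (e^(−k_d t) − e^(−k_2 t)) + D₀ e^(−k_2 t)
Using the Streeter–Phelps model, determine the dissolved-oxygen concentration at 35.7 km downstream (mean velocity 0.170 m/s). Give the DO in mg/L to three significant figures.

DO ≈ 8.63 mg/L

Travel time t = x/v = 35.7 km / (0.170 m/s) = 35700 m / 0.170 m/s = 210000 s = 2.431 d.
k_d L₀/(k_2−k_d) = 0.201×28.8/(1.73−0.201) = 5.789/1.529 = 3.786 mg/L.
e^(−k_d t) = e^(−0.201×2.431) = 0.6135; e^(−k_2 t) = e^(−1.73×2.431) = 0.01492.
D = 3.786 × (0.6135 − 0.01492) + 0.368 × 0.01492 = 2.266 + 0.005492 = 2.272 mg/L.
DO = C_s − D = 10.9 − 2.272 = 8.628 mg/L.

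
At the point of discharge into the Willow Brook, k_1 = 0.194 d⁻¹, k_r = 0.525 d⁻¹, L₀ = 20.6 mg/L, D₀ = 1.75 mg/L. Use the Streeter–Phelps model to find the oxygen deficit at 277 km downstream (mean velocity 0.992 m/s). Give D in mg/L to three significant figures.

Travel time t = x/v = 277 km / (0.992 m/s) = 277000 m / 0.992 m/s = 279200 s = 3.232 d.
k_1 L₀/(k_r−k_1) = 0.194×20.6/(0.525−0.194) = 3.996/0.3310 = 12.07 mg/L.
e^(−k_1 t) = e^(−0.194×3.232) = 0.5342; e^(−k_r t) = e^(−0.525×3.232) = 0.1833.
D = 12.07 × (0.5342 − 0.1833) + 1.75 × 0.1833 = 4.237 + 0.3207 = 4.558 mg/L.

D ≈ 4.56 mg/L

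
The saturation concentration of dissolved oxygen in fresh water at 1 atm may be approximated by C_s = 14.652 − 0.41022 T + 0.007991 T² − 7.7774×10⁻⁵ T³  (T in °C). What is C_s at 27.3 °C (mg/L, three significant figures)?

C_s = 14.652 − 0.41022×27.3 + 0.007991×27.3² − 7.7774×10⁻⁵×27.3³ = 7.826 mg/L.

C_s ≈ 7.83 mg/L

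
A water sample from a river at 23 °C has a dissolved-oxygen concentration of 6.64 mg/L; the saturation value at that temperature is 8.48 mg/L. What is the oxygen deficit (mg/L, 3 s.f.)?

D ≈ 1.84 mg/L

D = C_s − C = 8.48 − 6.64 = 1.84 mg/L.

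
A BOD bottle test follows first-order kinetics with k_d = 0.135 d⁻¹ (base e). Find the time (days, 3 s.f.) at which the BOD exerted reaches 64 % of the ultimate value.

t ≈ 7.57 d

y/L₀ = 1 − e^(−k_d t) = 0.64 ⇒ e^(−k_d t) = 0.360
t = −ln(0.360) / 0.135 = 1.022 / 0.135 = 7.568 d.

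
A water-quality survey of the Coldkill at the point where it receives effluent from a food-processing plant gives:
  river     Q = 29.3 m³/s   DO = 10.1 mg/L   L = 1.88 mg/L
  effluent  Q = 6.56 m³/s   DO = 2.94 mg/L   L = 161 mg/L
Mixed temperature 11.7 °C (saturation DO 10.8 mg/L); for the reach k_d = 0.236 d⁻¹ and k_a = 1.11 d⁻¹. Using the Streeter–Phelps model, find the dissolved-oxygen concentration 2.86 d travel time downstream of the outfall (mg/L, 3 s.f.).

Mixed DO = (29.3×10.1 + 6.56×2.94)/(29.3+6.56) = 315.2/35.86 = 8.790 mg/L.
Mixed L₀ = (29.3×1.88 + 6.56×161)/(35.86) = 1111/35.86 = 30.99 mg/L.
Initial deficit D₀ = C_s − DO₀ = 10.8 − 8.790 = 2.010 mg/L.
D(2.86) = [0.236×30.99/(1.11−0.236)](e^(−0.236×2.86) − e^(−1.11×2.86)) + 2.010 e^(−1.11×2.86)
= 8.368 × (0.5092 − 0.04181) + 2.010 × 0.04181 = 3.995 mg/L.
DO = 10.8 − 3.995 = 6.805 mg/L.

DO ≈ 6.81 mg/L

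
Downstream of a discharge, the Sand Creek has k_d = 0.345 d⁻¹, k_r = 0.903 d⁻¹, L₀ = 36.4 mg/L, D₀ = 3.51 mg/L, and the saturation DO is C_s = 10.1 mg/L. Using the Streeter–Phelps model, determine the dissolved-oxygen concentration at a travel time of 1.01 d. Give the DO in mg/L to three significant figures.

DO ≈ 1.85 mg/L

k_d L₀/(k_r−k_d) = 0.345×36.4/(0.903−0.345) = 12.56/0.5580 = 22.51 mg/L.
e^(−k_d t) = e^(−0.345×1.010) = 0.7058; e^(−k_r t) = e^(−0.903×1.010) = 0.4017.
D = 22.51 × (0.7058 − 0.4017) + 3.51 × 0.4017 = 6.843 + 1.410 = 8.253 mg/L.
DO = C_s − D = 10.1 − 8.253 = 1.847 mg/L.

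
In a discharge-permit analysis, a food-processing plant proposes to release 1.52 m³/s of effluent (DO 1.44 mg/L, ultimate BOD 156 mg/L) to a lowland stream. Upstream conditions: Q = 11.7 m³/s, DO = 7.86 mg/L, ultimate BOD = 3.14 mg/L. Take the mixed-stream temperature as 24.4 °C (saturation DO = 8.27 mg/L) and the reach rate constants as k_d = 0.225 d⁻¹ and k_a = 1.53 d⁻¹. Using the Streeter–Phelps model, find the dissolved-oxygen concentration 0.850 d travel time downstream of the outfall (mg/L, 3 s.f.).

Mixed DO = (11.7×7.86 + 1.52×1.44)/(11.7+1.52) = 94.15/13.22 = 7.122 mg/L.
Mixed L₀ = (11.7×3.14 + 1.52×156)/(13.22) = 273.9/13.22 = 20.72 mg/L.
Initial deficit D₀ = C_s − DO₀ = 8.27 − 7.122 = 1.148 mg/L.
D(0.850) = [0.225×20.72/(1.53−0.225)](e^(−0.225×0.850) − e^(−1.53×0.850)) + 1.148 e^(−1.53×0.850)
= 3.572 × (0.8259 − 0.2724) + 1.148 × 0.2724 = 2.290 mg/L.
DO = 8.27 − 2.290 = 5.980 mg/L.

DO ≈ 5.98 mg/L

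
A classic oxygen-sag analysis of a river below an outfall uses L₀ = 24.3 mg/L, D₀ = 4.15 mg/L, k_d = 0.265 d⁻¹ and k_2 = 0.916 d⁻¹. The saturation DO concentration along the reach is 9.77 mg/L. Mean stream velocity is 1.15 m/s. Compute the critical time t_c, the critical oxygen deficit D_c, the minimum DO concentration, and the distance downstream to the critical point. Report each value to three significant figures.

At the critical point dD/dt = 0, so k_d L₀ e^(−k_d t) = k_2 D. Substituting D(t) from the Streeter–Phelps equation and solving for t gives
t_c = ln[(k_2/k_d)(1 − D₀(k_2−k_d)/(k_d L₀))] / (k_2−k_d).
Here k_2−k_d = 0.6510 d⁻¹ and 1 − D₀(k_2−k_d)/(k_d L₀) = 1 − 4.15×0.6510/(0.265×24.3) = 0.5805, so
t_c = ln(3.457 × 0.5805) / 0.6510 = 0.6963 / 0.6510 = 1.070 d.
L(t_c) = L₀ e^(−k_d t_c) = 24.3 × 0.7532 = 18.30 mg/L, and at the critical point k_2 D_c = k_d L, so D_c = (0.265/0.916) × 18.30 = 5.295 mg/L.
Minimum DO = C_s − D_c = 9.77 − 5.295 = 4.475 mg/L.
x_c = v t_c = 1.15 m/s × 1.070 d × 86400 s/d = 106300 m ≈ 106 km.

t_c ≈ 1.07 d; D_c ≈ 5.29 mg/L; min DO ≈ 4.48 mg/L; x_c ≈ 106 km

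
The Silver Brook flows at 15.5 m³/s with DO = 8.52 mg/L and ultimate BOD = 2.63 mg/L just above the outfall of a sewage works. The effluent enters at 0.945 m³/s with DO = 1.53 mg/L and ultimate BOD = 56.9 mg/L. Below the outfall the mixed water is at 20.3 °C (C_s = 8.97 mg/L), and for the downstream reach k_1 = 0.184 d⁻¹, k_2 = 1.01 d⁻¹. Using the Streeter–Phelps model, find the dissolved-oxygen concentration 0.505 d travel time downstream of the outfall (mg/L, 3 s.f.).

DO ≈ 8.06 mg/L

Mixed DO = (15.5×8.52 + 0.945×1.53)/(15.5+0.945) = 133.5/16.45 = 8.118 mg/L.
Mixed L₀ = (15.5×2.63 + 0.945×56.9)/(16.45) = 94.54/16.45 = 5.749 mg/L.
Initial deficit D₀ = C_s − DO₀ = 8.97 − 8.118 = 0.8517 mg/L.
D(0.505) = [0.184×5.749/(1.01−0.184)](e^(−0.184×0.505) − e^(−1.01×0.505)) + 0.8517 e^(−1.01×0.505)
= 1.281 × (0.9113 − 0.6005) + 0.8517 × 0.6005 = 0.9094 mg/L.
DO = 8.97 − 0.9094 = 8.061 mg/L.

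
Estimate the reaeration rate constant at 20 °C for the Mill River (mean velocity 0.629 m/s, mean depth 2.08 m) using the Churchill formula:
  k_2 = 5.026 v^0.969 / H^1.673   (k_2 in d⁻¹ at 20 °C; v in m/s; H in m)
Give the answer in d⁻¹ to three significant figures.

k_2 ≈ 0.942 d⁻¹

k_2 = 5.026 × 0.629^0.969 / 2.08^1.673 = 5.026 × 0.6381 / 3.405 = 0.9419 d⁻¹.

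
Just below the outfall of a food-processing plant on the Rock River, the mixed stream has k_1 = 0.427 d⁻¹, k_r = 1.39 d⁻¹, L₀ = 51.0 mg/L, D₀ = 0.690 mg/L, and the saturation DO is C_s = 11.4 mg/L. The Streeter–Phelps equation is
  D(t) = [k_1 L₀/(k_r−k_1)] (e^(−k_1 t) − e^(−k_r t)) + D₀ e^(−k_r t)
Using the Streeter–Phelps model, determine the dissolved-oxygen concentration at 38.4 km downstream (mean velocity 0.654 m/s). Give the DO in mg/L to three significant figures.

Travel time t = x/v = 38.4 km / (0.654 m/s) = 38400 m / 0.654 m/s = 58720 s = 0.6796 d.
k_1 L₀/(k_r−k_1) = 0.427×51.0/(1.39−0.427) = 21.78/0.9630 = 22.61 mg/L.
e^(−k_1 t) = e^(−0.427×0.6796) = 0.7481; e^(−k_r t) = e^(−1.39×0.6796) = 0.3888.
D = 22.61 × (0.7481 − 0.3888) + 0.690 × 0.3888 = 8.125 + 0.2683 = 8.393 mg/L.
DO = C_s − D = 11.4 − 8.393 = 3.007 mg/L.

DO ≈ 3.01 mg/L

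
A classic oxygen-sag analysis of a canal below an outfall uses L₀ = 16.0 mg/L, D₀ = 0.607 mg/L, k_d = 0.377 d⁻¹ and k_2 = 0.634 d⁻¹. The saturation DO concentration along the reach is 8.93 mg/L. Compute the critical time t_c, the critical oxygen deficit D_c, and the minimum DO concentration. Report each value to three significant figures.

t_c = [1/(k_2−k_d)] ln[(k_2/k_d)(1 − D₀(k_2−k_d)/(k_d L₀))]
= [1/(0.634−0.377)] ln[(0.634/0.377)(1 − 0.607×0.2570/(0.377×16.0))]
= (1/0.2570) ln[1.682 × 0.9741] = 3.891 × ln(1.638) = 3.891 × 0.4936 = 1.921 d.
D_c = (k_d/k_2) L₀ e^(−k_d t_c) = (0.377/0.634) × 16.0 × e^(−0.377×1.921) = 0.5946 × 16.0 × 0.4848 = 4.612 mg/L.
Minimum DO = C_s − D_c = 8.93 − 4.612 = 4.318 mg/L.

t_c ≈ 1.92 d; D_c ≈ 4.61 mg/L; min DO ≈ 4.32 mg/L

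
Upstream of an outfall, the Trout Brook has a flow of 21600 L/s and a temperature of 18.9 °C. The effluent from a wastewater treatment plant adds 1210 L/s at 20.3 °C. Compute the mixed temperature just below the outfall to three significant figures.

Flow-weighted mixing: C = (Q_r C_r + Q_w C_w)/(Q_r + Q_w)
= (21600×18.9 + 1210×20.3)/(21600 + 1210) = 432800/22810 = 18.97 °C.

19.0 °C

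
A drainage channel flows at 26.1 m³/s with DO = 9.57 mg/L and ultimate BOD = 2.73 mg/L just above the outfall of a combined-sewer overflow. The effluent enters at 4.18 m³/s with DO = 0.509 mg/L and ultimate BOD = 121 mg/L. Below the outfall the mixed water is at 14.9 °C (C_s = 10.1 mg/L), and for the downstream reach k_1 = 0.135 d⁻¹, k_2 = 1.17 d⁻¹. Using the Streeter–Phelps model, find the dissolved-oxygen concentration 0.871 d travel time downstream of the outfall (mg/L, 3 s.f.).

Mixed DO = (26.1×9.57 + 4.18×0.509)/(26.1+4.18) = 251.9/30.28 = 8.319 mg/L.
Mixed L₀ = (26.1×2.73 + 4.18×121)/(30.28) = 577.0/30.28 = 19.06 mg/L.
Initial deficit D₀ = C_s − DO₀ = 10.1 − 8.319 = 1.781 mg/L.
D(0.871) = [0.135×19.06/(1.17−0.135)](e^(−0.135×0.871) − e^(−1.17×0.871)) + 1.781 e^(−1.17×0.871)
= 2.486 × (0.8891 − 0.3609) + 1.781 × 0.3609 = 1.956 mg/L.
DO = 10.1 − 1.956 = 8.144 mg/L.

DO ≈ 8.14 mg/L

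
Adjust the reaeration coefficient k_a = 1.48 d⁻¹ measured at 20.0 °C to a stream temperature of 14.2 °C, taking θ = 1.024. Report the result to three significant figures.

k_a(T₂) = k_a(T₁) · θ^(T₂−T₁) = 1.48 × 1.024^(14.2−20.0)
= 1.48 × 1.024^-5.80 = 1.48 × 0.8715 = 1.290 d⁻¹.

k_a ≈ 1.29 d⁻¹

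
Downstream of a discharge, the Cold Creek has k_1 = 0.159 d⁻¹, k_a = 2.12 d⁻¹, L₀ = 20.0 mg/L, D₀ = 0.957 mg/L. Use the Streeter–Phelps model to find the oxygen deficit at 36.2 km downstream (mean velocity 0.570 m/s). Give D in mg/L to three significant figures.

Travel time t = x/v = 36.2 km / (0.570 m/s) = 36200 m / 0.570 m/s = 63510 s = 0.7351 d.
k_1 L₀/(k_a−k_1) = 0.159×20.0/(2.12−0.159) = 3.180/1.961 = 1.622 mg/L.
e^(−k_1 t) = e^(−0.159×0.7351) = 0.8897; e^(−k_a t) = e^(−2.12×0.7351) = 0.2105.
D = 1.622 × (0.8897 − 0.2105) + 0.957 × 0.2105 = 1.101 + 0.2014 = 1.303 mg/L.

D ≈ 1.30 mg/L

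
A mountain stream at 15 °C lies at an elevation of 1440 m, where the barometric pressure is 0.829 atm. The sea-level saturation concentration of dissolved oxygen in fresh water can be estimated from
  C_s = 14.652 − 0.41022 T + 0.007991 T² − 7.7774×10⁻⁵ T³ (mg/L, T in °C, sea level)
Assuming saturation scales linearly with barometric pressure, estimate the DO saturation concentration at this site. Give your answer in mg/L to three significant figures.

C_s ≈ 8.32 mg/L

At sea level: C_s = 14.652 − 0.41022×15 + 0.007991×15² − 7.7774×10⁻⁵×15³ = 10.03 mg/L.
Pressure correction: C_s' = 10.03 × 0.829 = 8.318 mg/L.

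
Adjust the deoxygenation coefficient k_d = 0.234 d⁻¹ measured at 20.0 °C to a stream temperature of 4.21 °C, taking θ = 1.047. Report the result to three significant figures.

k_d ≈ 0.113 d⁻¹

k_d(T₂) = k_d(T₁) · θ^(T₂−T₁) = 0.234 × 1.047^(4.21−20.0)
= 0.234 × 1.047^-15.8 = 0.234 × 0.4842 = 0.1133 d⁻¹.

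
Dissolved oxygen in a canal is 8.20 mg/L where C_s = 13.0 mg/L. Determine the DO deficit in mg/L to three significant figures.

D ≈ 4.80 mg/L

D = C_s − C = 13.0 − 8.20 = 4.80 mg/L.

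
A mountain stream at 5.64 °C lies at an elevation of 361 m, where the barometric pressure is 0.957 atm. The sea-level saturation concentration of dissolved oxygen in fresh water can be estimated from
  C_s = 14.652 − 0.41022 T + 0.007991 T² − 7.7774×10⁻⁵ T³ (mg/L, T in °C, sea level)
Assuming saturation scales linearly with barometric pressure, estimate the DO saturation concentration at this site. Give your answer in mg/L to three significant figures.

C_s ≈ 12.0 mg/L

At sea level: C_s = 14.652 − 0.41022×5.64 + 0.007991×5.64² − 7.7774×10⁻⁵×5.64³ = 12.58 mg/L.
Pressure correction: C_s' = 12.58 × 0.957 = 12.04 mg/L.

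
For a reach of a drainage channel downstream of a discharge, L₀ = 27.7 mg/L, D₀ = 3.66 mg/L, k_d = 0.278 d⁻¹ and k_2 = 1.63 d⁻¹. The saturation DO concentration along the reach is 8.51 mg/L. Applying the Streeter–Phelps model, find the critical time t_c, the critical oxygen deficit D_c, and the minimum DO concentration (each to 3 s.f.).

t_c = [1/(k_2−k_d)] ln[(k_2/k_d)(1 − D₀(k_2−k_d)/(k_d L₀))]
= [1/(1.63−0.278)] ln[(1.63/0.278)(1 − 3.66×1.352/(0.278×27.7))]
= (1/1.352) ln[5.863 × 0.3574] = 0.7396 × ln(2.096) = 0.7396 × 0.7398 = 0.5472 d.
D_c = (k_d/k_2) L₀ e^(−k_d t_c) = (0.278/1.63) × 27.7 × e^(−0.278×0.5472) = 0.1706 × 27.7 × 0.8589 = 4.058 mg/L.
Minimum DO = C_s − D_c = 8.51 − 4.058 = 4.452 mg/L.

t_c ≈ 0.547 d; D_c ≈ 4.06 mg/L; min DO ≈ 4.45 mg/L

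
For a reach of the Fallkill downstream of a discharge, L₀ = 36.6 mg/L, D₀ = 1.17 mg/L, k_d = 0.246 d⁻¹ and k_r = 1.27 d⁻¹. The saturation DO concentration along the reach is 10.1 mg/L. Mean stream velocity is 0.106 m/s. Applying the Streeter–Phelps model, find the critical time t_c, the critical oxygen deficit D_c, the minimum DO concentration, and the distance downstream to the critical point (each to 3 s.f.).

t_c ≈ 1.46 d; D_c ≈ 4.95 mg/L; min DO ≈ 5.15 mg/L; x_c ≈ 13.4 km

t_c = [1/(k_r−k_d)] ln[(k_r/k_d)(1 − D₀(k_r−k_d)/(k_d L₀))]
= [1/(1.27−0.246)] ln[(1.27/0.246)(1 − 1.17×1.024/(0.246×36.6))]
= (1/1.024) ln[5.163 × 0.8669] = 0.9766 × ln(4.476) = 0.9766 × 1.499 = 1.464 d.
D_c = (k_d/k_r) L₀ e^(−k_d t_c) = (0.246/1.27) × 36.6 × e^(−0.246×1.464) = 0.1937 × 36.6 × 0.6977 = 4.946 mg/L.
Minimum DO = C_s − D_c = 10.1 − 4.946 = 5.154 mg/L.
x_c = v t_c = 0.106 m/s × 1.464 d × 86400 s/d = 13400 m ≈ 13.4 km.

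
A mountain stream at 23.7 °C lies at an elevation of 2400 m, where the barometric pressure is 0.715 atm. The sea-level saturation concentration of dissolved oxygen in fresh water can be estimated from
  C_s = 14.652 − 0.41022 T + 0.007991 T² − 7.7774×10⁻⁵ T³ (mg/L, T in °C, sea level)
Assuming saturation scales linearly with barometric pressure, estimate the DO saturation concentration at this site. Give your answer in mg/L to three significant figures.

At sea level: C_s = 14.652 − 0.41022×23.7 + 0.007991×23.7² − 7.7774×10⁻⁵×23.7³ = 8.383 mg/L.
Pressure correction: C_s' = 8.383 × 0.715 = 5.994 mg/L.

C_s ≈ 5.99 mg/L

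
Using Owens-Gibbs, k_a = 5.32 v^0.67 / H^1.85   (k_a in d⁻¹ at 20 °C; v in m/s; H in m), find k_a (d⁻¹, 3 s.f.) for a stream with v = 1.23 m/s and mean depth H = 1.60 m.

k_a ≈ 2.56 d⁻¹

k_a = 5.32 × 1.23^0.67 / 1.60^1.85 = 5.32 × 1.149 / 2.386 = 2.562 d⁻¹.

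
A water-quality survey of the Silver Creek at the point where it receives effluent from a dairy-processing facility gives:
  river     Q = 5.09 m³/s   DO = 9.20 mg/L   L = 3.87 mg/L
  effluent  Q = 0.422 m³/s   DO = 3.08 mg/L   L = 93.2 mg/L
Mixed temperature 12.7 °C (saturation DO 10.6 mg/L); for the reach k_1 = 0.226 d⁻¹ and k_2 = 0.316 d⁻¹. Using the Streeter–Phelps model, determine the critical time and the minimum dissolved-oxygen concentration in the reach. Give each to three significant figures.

Mixed DO = (5.09×9.20 + 0.422×3.08)/(5.09+0.422) = 48.13/5.512 = 8.731 mg/L.
Mixed L₀ = (5.09×3.87 + 0.422×93.2)/(5.512) = 59.03/5.512 = 10.71 mg/L.
Initial deficit D₀ = C_s − DO₀ = 10.6 − 8.731 = 1.869 mg/L.
t_c = (1/0.09000) ln[(0.316/0.226)(1 − 1.869×0.09000/(0.226×10.71))] = 11.11 × ln(1.301) = 2.924 d.
D_c = (0.226/0.316) × 10.71 × e^(−0.226×2.924) = 0.7152 × 10.71 × 0.5164 = 3.955 mg/L.
Minimum DO = 10.6 − 3.955 = 6.645 mg/L.

t_c ≈ 2.92 d; minimum DO ≈ 6.64 mg/L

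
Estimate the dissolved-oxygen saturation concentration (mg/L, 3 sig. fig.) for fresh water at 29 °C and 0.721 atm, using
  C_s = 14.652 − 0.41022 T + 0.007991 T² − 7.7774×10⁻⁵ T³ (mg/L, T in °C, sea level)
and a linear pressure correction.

At sea level: C_s = 14.652 − 0.41022×29 + 0.007991×29² − 7.7774×10⁻⁵×29³ = 7.579 mg/L.
Pressure correction: C_s' = 7.579 × 0.721 = 5.465 mg/L.

C_s ≈ 5.46 mg/L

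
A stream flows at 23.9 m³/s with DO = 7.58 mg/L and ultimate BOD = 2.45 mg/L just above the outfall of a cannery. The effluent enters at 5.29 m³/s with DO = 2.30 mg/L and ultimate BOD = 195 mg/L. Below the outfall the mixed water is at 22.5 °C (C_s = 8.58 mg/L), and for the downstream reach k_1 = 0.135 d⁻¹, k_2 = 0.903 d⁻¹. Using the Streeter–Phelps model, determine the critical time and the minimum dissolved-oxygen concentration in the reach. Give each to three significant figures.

t_c ≈ 2.01 d; minimum DO ≈ 4.33 mg/L

Mixed DO = (23.9×7.58 + 5.29×2.30)/(23.9+5.29) = 193.3/29.19 = 6.623 mg/L.
Mixed L₀ = (23.9×2.45 + 5.29×195)/(29.19) = 1090/29.19 = 37.35 mg/L.
Initial deficit D₀ = C_s − DO₀ = 8.58 − 6.623 = 1.957 mg/L.
t_c = (1/0.7680) ln[(0.903/0.135)(1 − 1.957×0.7680/(0.135×37.35))] = 1.302 × ln(4.695) = 2.014 d.
D_c = (0.135/0.903) × 37.35 × e^(−0.135×2.014) = 0.1495 × 37.35 × 0.7620 = 4.254 mg/L.
Minimum DO = 8.58 − 4.254 = 4.326 mg/L.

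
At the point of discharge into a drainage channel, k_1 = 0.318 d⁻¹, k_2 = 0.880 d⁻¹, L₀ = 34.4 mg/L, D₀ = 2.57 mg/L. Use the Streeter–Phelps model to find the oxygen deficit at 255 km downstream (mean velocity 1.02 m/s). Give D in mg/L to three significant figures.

Travel time t = x/v = 255 km / (1.02 m/s) = 255000 m / 1.02 m/s = 250000 s = 2.894 d.
k_1 L₀/(k_2−k_1) = 0.318×34.4/(0.880−0.318) = 10.94/0.5620 = 19.46 mg/L.
e^(−k_1 t) = e^(−0.318×2.894) = 0.3985; e^(−k_2 t) = e^(−0.880×2.894) = 0.07837.
D = 19.46 × (0.3985 − 0.07837) + 2.57 × 0.07837 = 6.231 + 0.2014 = 6.432 mg/L.

D ≈ 6.43 mg/L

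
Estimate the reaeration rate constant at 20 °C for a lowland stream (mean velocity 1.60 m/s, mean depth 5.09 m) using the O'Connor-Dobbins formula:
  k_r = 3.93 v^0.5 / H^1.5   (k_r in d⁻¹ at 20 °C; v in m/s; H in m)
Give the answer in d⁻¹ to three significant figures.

k_r ≈ 0.433 d⁻¹

k_r = 3.93 × 1.60^0.5 / 5.09^1.5 = 3.93 × 1.265 / 11.48 = 0.4329 d⁻¹.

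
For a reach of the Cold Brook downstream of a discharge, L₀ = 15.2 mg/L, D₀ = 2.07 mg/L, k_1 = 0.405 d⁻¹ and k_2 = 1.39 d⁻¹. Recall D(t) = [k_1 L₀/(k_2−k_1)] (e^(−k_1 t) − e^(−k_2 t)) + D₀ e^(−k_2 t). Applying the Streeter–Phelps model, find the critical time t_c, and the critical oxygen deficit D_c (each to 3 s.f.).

t_c ≈ 0.844 d; D_c ≈ 3.15 mg/L

With k_2/k_1 = 3.432 and 1 − D₀(k_2−k_1)/(k_1 L₀) = 0.6688,
t_c = ln(3.432 × 0.6688) / (1.39 − 0.405) = ln(2.295) / 0.9850 = 0.8309/0.9850 = 0.8435 d.
L(t_c) = L₀ e^(−k_1 t_c) = 15.2 × 0.7106 = 10.80 mg/L, and at the critical point k_2 D_c = k_1 L, so D_c = (0.405/1.39) × 10.80 = 3.147 mg/L.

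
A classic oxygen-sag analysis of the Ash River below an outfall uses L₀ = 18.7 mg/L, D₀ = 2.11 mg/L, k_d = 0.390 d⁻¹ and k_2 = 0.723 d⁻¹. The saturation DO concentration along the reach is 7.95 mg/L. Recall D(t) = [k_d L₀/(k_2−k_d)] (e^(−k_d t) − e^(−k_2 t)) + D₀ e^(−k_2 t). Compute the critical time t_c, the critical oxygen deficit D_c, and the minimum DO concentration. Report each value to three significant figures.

With k_2/k_d = 1.854 and 1 − D₀(k_2−k_d)/(k_d L₀) = 0.9037,
t_c = ln(1.854 × 0.9037) / (0.723 − 0.390) = ln(1.675) / 0.3330 = 0.5160/0.3330 = 1.549 d.
L(t_c) = L₀ e^(−k_d t_c) = 18.7 × 0.5465 = 10.22 mg/L, and at the critical point k_2 D_c = k_d L, so D_c = (0.390/0.723) × 10.22 = 5.512 mg/L.
Minimum DO = C_s − D_c = 7.95 − 5.512 = 2.438 mg/L.

t_c ≈ 1.55 d; D_c ≈ 5.51 mg/L; min DO ≈ 2.44 mg/L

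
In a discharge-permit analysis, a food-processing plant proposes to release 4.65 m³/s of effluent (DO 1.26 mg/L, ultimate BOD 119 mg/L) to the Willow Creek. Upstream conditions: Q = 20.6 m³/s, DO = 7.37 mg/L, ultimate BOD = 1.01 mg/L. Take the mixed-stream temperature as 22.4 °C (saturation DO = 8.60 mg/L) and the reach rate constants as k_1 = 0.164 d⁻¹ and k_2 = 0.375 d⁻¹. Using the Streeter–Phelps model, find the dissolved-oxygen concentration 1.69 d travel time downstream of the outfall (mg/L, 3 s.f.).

Mixed DO = (20.6×7.37 + 4.65×1.26)/(20.6+4.65) = 157.7/25.25 = 6.245 mg/L.
Mixed L₀ = (20.6×1.01 + 4.65×119)/(25.25) = 574.2/25.25 = 22.74 mg/L.
Initial deficit D₀ = C_s − DO₀ = 8.60 − 6.245 = 2.355 mg/L.
D(1.69) = [0.164×22.74/(0.375−0.164)](e^(−0.164×1.69) − e^(−0.375×1.69)) + 2.355 e^(−0.375×1.69)
= 17.67 × (0.7579 − 0.5306) + 2.355 × 0.5306 = 5.268 mg/L.
DO = 8.60 − 5.268 = 3.332 mg/L.

DO ≈ 3.33 mg/L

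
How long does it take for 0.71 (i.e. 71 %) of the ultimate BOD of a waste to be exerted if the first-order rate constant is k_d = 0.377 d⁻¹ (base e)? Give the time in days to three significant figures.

t ≈ 3.28 d

y/L₀ = 1 − e^(−k_d t) = 0.71 ⇒ e^(−k_d t) = 0.290
t = −ln(0.290) / 0.377 = 1.238 / 0.377 = 3.283 d.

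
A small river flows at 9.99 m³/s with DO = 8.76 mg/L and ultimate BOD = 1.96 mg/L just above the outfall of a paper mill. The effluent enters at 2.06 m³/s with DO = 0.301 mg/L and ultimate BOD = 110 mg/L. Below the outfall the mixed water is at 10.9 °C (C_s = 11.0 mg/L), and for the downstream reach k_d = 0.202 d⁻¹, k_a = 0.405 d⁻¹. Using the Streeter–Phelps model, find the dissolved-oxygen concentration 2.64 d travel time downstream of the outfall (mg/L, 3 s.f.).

Mixed DO = (9.99×8.76 + 2.06×0.301)/(9.99+2.06) = 88.13/12.05 = 7.314 mg/L.
Mixed L₀ = (9.99×1.96 + 2.06×110)/(12.05) = 246.2/12.05 = 20.43 mg/L.
Initial deficit D₀ = C_s − DO₀ = 11.0 − 7.314 = 3.686 mg/L.
D(2.64) = [0.202×20.43/(0.405−0.202)](e^(−0.202×2.64) − e^(−0.405×2.64)) + 3.686 e^(−0.405×2.64)
= 20.33 × (0.5867 − 0.3433) + 3.686 × 0.3433 = 6.213 mg/L.
DO = 11.0 − 6.213 = 4.787 mg/L.

DO ≈ 4.79 mg/L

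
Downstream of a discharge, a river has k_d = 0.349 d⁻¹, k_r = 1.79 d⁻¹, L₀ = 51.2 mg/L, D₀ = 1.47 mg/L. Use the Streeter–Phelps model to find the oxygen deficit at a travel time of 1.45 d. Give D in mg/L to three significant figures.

k_d L₀/(k_r−k_d) = 0.349×51.2/(1.79−0.349) = 17.87/1.441 = 12.40 mg/L.
e^(−k_d t) = e^(−0.349×1.450) = 0.6029; e^(−k_r t) = e^(−1.79×1.450) = 0.07461.
D = 12.40 × (0.6029 − 0.07461) + 1.47 × 0.07461 = 6.551 + 0.1097 = 6.660 mg/L.

D ≈ 6.66 mg/L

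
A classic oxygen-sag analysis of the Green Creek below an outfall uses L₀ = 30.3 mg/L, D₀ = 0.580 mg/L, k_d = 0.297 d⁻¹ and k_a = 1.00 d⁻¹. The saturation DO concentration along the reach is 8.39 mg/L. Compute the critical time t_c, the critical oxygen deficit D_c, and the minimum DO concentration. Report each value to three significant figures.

t_c ≈ 1.66 d; D_c ≈ 5.49 mg/L; min DO ≈ 2.90 mg/L

With k_a/k_d = 3.367 and 1 − D₀(k_a−k_d)/(k_d L₀) = 0.9547,
t_c = ln(3.367 × 0.9547) / (1.00 − 0.297) = ln(3.214) / 0.7030 = 1.168/0.7030 = 1.661 d.
L(t_c) = L₀ e^(−k_d t_c) = 30.3 × 0.6106 = 18.50 mg/L, and at the critical point k_a D_c = k_d L, so D_c = (0.297/1.00) × 18.50 = 5.495 mg/L.
Minimum DO = C_s − D_c = 8.39 − 5.495 = 2.895 mg/L.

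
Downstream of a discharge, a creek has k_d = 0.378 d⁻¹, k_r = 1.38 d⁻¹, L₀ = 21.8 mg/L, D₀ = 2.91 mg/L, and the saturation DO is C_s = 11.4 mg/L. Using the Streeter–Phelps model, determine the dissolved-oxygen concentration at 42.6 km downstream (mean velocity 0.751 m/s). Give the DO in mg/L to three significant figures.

DO ≈ 7.13 mg/L

Travel time t = x/v = 42.6 km / (0.751 m/s) = 42600 m / 0.751 m/s = 56720 s = 0.6565 d.
k_d L₀/(k_r−k_d) = 0.378×21.8/(1.38−0.378) = 8.240/1.002 = 8.224 mg/L.
e^(−k_d t) = e^(−0.378×0.6565) = 0.7802; e^(−k_r t) = e^(−1.38×0.6565) = 0.4041.
D = 8.224 × (0.7802 − 0.4041) + 2.91 × 0.4041 = 3.093 + 1.176 = 4.269 mg/L.
DO = C_s − D = 11.4 − 4.269 = 7.131 mg/L.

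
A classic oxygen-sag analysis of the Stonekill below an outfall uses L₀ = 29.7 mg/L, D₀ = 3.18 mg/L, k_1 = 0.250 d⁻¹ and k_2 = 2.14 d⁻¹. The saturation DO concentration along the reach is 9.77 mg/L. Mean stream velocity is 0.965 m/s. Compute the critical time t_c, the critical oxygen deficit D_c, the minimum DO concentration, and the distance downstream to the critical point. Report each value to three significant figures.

At the critical point dD/dt = 0, so k_1 L₀ e^(−k_1 t) = k_2 D. Substituting D(t) from the Streeter–Phelps equation and solving for t gives
t_c = ln[(k_2/k_1)(1 − D₀(k_2−k_1)/(k_1 L₀))] / (k_2−k_1).
Here k_2−k_1 = 1.890 d⁻¹ and 1 − D₀(k_2−k_1)/(k_1 L₀) = 1 − 3.18×1.890/(0.250×29.7) = 0.1905, so
t_c = ln(8.560 × 0.1905) / 1.890 = 0.4892 / 1.890 = 0.2589 d.
L(t_c) = L₀ e^(−k_1 t_c) = 29.7 × 0.9373 = 27.84 mg/L, and at the critical point k_2 D_c = k_1 L, so D_c = (0.250/2.14) × 27.84 = 3.252 mg/L.
Minimum DO = C_s − D_c = 9.77 − 3.252 = 6.518 mg/L.
x_c = v t_c = 0.965 m/s × 0.2589 d × 86400 s/d = 21580 m ≈ 21.6 km.

t_c ≈ 0.259 d; D_c ≈ 3.25 mg/L; min DO ≈ 6.52 mg/L; x_c ≈ 21.6 km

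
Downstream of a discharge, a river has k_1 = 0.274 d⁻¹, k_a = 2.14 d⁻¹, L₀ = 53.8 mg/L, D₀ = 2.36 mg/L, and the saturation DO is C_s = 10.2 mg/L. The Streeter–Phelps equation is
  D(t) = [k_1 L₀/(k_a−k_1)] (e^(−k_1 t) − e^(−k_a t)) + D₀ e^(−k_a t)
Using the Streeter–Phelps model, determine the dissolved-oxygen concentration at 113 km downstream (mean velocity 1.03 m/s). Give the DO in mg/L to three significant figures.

DO ≈ 4.99 mg/L

Travel time t = x/v = 113 km / (1.03 m/s) = 113000 m / 1.03 m/s = 109700 s = 1.270 d.
k_1 L₀/(k_a−k_1) = 0.274×53.8/(2.14−0.274) = 14.74/1.866 = 7.900 mg/L.
e^(−k_1 t) = e^(−0.274×1.270) = 0.7062; e^(−k_a t) = e^(−2.14×1.270) = 0.06605.
D = 7.900 × (0.7062 − 0.06605) + 2.36 × 0.06605 = 5.057 + 0.1559 = 5.213 mg/L.
DO = C_s − D = 10.2 − 5.213 = 4.987 mg/L.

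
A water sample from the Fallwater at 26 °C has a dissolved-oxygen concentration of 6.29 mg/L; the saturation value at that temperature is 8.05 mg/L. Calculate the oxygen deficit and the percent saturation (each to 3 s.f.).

D ≈ 1.76 mg/L; 78.1 % saturation

D = C_s − C = 8.05 − 6.29 = 1.76 mg/L.
% saturation = 6.29/8.05 × 100 = 78.1 %.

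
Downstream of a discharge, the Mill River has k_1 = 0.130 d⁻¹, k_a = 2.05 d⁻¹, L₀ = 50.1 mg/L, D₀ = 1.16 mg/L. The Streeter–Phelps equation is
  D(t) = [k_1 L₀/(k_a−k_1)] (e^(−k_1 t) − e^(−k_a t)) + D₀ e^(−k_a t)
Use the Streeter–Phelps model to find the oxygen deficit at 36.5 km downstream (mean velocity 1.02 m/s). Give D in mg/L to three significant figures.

D ≈ 2.26 mg/L

Travel time t = x/v = 36.5 km / (1.02 m/s) = 36500 m / 1.02 m/s = 35780 s = 0.4142 d.
k_1 L₀/(k_a−k_1) = 0.130×50.1/(2.05−0.130) = 6.513/1.920 = 3.392 mg/L.
e^(−k_1 t) = e^(−0.130×0.4142) = 0.9476; e^(−k_a t) = e^(−2.05×0.4142) = 0.4278.
D = 3.392 × (0.9476 − 0.4278) + 1.16 × 0.4278 = 1.763 + 0.4963 = 2.259 mg/L.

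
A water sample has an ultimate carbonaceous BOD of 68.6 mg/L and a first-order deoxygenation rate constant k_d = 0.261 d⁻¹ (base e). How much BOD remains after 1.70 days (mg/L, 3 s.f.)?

L ≈ 44.0 mg/L

L_t = L₀ e^(−k_d t) = 68.6 × e^(−0.261×1.70) = 68.6 × 0.6417 = 44.02 mg/L.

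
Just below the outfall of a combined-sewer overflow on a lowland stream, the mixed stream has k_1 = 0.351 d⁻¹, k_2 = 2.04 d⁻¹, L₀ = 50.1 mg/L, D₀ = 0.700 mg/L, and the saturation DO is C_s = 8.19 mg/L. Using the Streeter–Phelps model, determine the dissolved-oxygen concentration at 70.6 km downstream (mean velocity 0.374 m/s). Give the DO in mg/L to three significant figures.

Travel time t = x/v = 70.6 km / (0.374 m/s) = 70600 m / 0.374 m/s = 188800 s = 2.185 d.
k_1 L₀/(k_2−k_1) = 0.351×50.1/(2.04−0.351) = 17.59/1.689 = 10.41 mg/L.
e^(−k_1 t) = e^(−0.351×2.185) = 0.4645; e^(−k_2 t) = e^(−2.04×2.185) = 0.01160.
D = 10.41 × (0.4645 − 0.01160) + 0.700 × 0.01160 = 4.715 + 0.008117 = 4.723 mg/L.
DO = C_s − D = 8.19 − 4.723 = 3.467 mg/L.

DO ≈ 3.47 mg/L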